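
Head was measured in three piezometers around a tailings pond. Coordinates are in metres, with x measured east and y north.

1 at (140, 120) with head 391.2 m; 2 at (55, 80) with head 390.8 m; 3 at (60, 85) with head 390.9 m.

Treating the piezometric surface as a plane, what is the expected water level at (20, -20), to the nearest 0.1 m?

With h = a·x + b·y + c and 1 as origin, the differences give:
  (-85)·a + (-40)·b = -0.4
  (-80)·a + (-35)·b = -0.3
Eliminate b (×(-35) and ×(-40), subtract): -225·a = 2.00 → a = ∂h/∂x = -0.008889
Back-substitute: b = ∂h/∂y = +0.02889.
h(20, -20) = 391.2 + (-0.008889)·(-120) + (+0.02889)·(-140) = 391.2 +1.067 -4.044 = 388.222 m.

388.2 m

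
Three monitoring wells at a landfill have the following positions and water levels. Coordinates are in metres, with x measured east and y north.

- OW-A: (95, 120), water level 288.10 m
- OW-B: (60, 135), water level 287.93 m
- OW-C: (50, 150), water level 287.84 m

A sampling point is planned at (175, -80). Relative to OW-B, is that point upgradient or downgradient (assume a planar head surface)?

upgradient

With h = a·x + b·y + c and OW-A as origin, the differences give:
  (-35)·a + 15·b = -0.17
  (-45)·a + 30·b = -0.26
Eliminate b (×30 and ×15, subtract): -375·a = -1.200 → a = ∂h/∂x = +0.003200
Back-substitute: b = ∂h/∂y = -0.003867.
Head at (175, -80) = 288.10 + (+0.003200)·(80) + (-0.003867)·(-200) = 289.13 m.
That is higher than the 287.93 m at OW-B, so the point is upgradient.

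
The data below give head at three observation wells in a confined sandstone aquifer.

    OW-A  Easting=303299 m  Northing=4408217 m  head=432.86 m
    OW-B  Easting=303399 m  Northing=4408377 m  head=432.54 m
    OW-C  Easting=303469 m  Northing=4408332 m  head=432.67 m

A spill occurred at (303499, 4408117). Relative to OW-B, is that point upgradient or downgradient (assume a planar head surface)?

upgradient

Taking OW-A as reference: OW-B−OW-A = (100, 160, -0.32); OW-C−OW-A = (170, 115, -0.19).
Determinant of the coordinate differences = 100·115 − 170·160 = -15700.
∂h/∂x = [(-0.32)·115 − (-0.19)·160] / -15700 = +0.0004076
∂h/∂y = [100·(-0.19) − 170·(-0.32)] / -15700 = -0.002255
Head at (303499, 4408117) = 432.86 + (+0.0004076)·(200) + (-0.002255)·(-100) = 433.17 m.
That is higher than the 432.54 m at OW-B, so the point is upgradient.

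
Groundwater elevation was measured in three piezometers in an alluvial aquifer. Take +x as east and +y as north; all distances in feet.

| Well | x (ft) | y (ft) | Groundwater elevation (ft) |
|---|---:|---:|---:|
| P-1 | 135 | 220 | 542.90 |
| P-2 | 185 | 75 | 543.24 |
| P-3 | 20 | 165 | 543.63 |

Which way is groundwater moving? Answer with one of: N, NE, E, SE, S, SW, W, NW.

NE

Differences from P-1: to P-2 (Δx, Δy, Δh) = (50, -145, +0.34); to P-3 = (-115, -55, +0.73).
Solve a·Δx + b·Δy = Δh: det = 50·(-55) − (-115)·(-145) = -19425.
∂h/∂x = [(+0.34)·(-55) − (+0.73)·(-145)] / -19425 = -0.004486
∂h/∂y = [50·(+0.73) − (-115)·(+0.34)] / -19425 = -0.003892
Flow = −∇h = (+0.004486 east, +0.003892 north), which points northeast.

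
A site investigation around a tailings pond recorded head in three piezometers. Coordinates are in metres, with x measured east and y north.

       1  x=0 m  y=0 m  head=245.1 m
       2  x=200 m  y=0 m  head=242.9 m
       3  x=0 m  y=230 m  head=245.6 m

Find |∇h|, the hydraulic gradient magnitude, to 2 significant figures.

0.011

∂h/∂x = (242.9 − 245.1) / (200 − 0) = -0.01100
∂h/∂y = (245.6 − 245.1) / (230 − 0) = +0.002174
|∇h| = √(-0.01100² + 0.002174²) = 0.01121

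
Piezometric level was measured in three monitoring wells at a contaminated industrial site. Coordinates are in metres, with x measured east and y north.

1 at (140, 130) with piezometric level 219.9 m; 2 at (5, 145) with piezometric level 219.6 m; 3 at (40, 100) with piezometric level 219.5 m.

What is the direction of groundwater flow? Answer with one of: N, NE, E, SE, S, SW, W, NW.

SW

With h = a·x + b·y + c and 1 as origin, the differences give:
  (-135)·a + 15·b = -0.3
  (-100)·a + (-30)·b = -0.4
Eliminate b (×(-30) and ×15, subtract): 5550·a = 15.00 → a = ∂h/∂x = +0.002703
Back-substitute: b = ∂h/∂y = +0.004324.
Flow = −∇h = (-0.002703 east, -0.004324 north), which points southwest.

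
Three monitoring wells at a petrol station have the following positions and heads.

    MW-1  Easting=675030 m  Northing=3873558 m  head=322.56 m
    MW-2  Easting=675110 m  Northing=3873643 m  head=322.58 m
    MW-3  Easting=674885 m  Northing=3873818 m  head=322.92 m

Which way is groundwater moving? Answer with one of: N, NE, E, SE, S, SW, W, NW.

SE

Taking MW-1 as reference: MW-2−MW-1 = (80, 85, +0.02); MW-3−MW-1 = (-145, 260, +0.36).
Determinant of the coordinate differences = 80·260 − (-145)·85 = 33125.
∂h/∂x = [(+0.02)·260 − (+0.36)·85] / 33125 = -0.0007668
∂h/∂y = [80·(+0.36) − (-145)·(+0.02)] / 33125 = +0.0009570
Flow = −∇h = (+0.0007668 east, -0.0009570 north), which points southeast.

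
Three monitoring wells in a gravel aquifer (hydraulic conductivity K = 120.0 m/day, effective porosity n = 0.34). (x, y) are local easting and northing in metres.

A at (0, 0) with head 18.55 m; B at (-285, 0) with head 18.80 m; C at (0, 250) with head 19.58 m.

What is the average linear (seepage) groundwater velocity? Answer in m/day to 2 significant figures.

1.5 m/day

∂h/∂x = (18.80 − 18.55) / (-285 − 0) = -0.0008772
∂h/∂y = (19.58 − 18.55) / (250 − 0) = +0.004120
|∇h| = √(-0.0008772² + 0.004120²) = 0.004212
Seepage velocity v = K·i/n = 120.0 × 0.004212 / 0.34 = 1.487 m/day.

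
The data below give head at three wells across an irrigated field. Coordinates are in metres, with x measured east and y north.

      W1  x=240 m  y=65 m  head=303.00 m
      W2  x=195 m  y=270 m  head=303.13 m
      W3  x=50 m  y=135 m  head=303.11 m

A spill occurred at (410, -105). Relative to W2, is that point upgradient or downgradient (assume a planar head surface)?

Differences from W1: to W2 (Δx, Δy, Δh) = (-45, 205, +0.13); to W3 = (-190, 70, +0.11).
Solve a·Δx + b·Δy = Δh: det = (-45)·70 − (-190)·205 = 35800.
∂h/∂x = [(+0.13)·70 − (+0.11)·205] / 35800 = -0.0003757
∂h/∂y = [(-45)·(+0.11) − (-190)·(+0.13)] / 35800 = +0.0005517
Head at (410, -105) = 303.00 + (-0.0003757)·(170) + (+0.0005517)·(-170) = 302.84 m.
That is lower than the 303.13 m at W2, so the point is downgradient.

downgradient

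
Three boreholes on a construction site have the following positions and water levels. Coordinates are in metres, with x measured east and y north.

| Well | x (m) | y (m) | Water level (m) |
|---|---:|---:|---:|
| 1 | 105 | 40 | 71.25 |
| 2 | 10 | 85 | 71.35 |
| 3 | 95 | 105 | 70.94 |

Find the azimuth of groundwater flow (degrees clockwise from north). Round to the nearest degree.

034°

With h = a·x + b·y + c and 1 as origin, the differences give:
  (-95)·a + 45·b = +0.10
  (-10)·a + 65·b = -0.31
Eliminate b (×65 and ×45, subtract): -5725·a = 20.450 → a = ∂h/∂x = -0.003572
Back-substitute: b = ∂h/∂y = -0.005319.
Flow direction (−∇h) has components (+0.003572 E, +0.005319 N).
Azimuth = atan2(E, N) = atan2(+0.003572, +0.005319) = 33.9° ≈ 034°.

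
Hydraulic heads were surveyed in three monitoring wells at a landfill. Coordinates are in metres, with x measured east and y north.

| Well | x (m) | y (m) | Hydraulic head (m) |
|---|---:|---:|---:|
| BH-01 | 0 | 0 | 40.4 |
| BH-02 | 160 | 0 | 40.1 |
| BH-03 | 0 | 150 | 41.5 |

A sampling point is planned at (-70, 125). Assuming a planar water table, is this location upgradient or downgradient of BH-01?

upgradient

∂h/∂x = (40.1 − 40.4) / (160 − 0) = -0.001875
∂h/∂y = (41.5 − 40.4) / (150 − 0) = +0.007333
Head at (-70, 125) = 40.4 + (-0.001875)·(-70) + (+0.007333)·(125) = 41.45 m.
That is higher than the 40.4 m at BH-01, so the point is upgradient.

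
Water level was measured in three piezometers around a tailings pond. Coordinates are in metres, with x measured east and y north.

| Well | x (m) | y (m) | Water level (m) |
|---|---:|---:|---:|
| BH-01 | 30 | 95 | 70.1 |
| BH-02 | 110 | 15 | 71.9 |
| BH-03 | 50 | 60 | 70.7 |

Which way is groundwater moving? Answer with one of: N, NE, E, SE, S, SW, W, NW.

NW

With h = a·x + b·y + c and BH-01 as origin, the differences give:
  80·a + (-80)·b = +1.8
  20·a + (-35)·b = +0.6
Eliminate b (×(-35) and ×(-80), subtract): -1200·a = -15.00 → a = ∂h/∂x = +0.01250
Back-substitute: b = ∂h/∂y = -0.01000.
Flow = −∇h = (-0.01250 east, +0.01000 north), which points northwest.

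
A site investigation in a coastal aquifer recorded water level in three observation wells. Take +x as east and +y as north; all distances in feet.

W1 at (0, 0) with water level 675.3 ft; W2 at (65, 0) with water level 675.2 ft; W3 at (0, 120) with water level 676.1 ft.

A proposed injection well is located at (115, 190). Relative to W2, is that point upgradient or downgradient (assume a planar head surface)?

∂h/∂x = (675.2 − 675.3) / (65 − 0) = -0.001538
∂h/∂y = (676.1 − 675.3) / (120 − 0) = +0.006667
Head at (115, 190) = 675.3 + (-0.001538)·(115) + (+0.006667)·(190) = 676.39 ft.
That is higher than the 675.2 ft at W2, so the point is upgradient.

upgradient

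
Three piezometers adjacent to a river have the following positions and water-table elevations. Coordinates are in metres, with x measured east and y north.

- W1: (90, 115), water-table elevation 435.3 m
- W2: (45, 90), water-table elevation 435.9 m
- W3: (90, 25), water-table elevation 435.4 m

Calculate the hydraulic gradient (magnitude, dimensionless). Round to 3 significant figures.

Differences from W1: to W2 (Δx, Δy, Δh) = (-45, -25, +0.6); to W3 = (0, -90, +0.1).
Solve a·Δx + b·Δy = Δh: det = (-45)·(-90) − 0·(-25) = 4050.
∂h/∂x = [(+0.6)·(-90) − (+0.1)·(-25)] / 4050 = -0.01272
∂h/∂y = [(-45)·(+0.1) − 0·(+0.6)] / 4050 = -0.001111
|∇h| = √(-0.01272² + -0.001111²) = 0.01277

0.0128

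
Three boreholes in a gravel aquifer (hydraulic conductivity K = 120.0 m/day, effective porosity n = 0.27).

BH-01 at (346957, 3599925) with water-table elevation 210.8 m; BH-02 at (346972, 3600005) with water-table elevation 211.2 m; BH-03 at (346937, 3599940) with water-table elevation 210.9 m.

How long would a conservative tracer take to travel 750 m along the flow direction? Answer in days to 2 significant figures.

Three-point gradient (reference BH-01): Δ to BH-02 = (15, 80, +0.4), Δ to BH-03 = (-20, 15, +0.1).
∂h/∂x = -0.001096, ∂h/∂y = +0.005205 (det = 1825).
|∇h| = √(-0.001096² + 0.005205²) = 0.005319
Seepage velocity v = K·i/n = 120.0 × 0.005319 / 0.27 = 2.364 m/day.
t = 750 / 2.364 = 317.3 days.

320 days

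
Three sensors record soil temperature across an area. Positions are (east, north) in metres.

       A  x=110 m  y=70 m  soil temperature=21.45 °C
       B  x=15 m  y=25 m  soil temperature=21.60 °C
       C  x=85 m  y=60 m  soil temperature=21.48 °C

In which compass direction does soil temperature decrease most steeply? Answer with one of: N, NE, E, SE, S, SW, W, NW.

Differences from A: to B (Δx, Δy, Δh) = (-95, -45, +0.15); to C = (-25, -10, +0.03).
Solve a·Δx + b·Δy = ΔT: det = (-95)·(-10) − (-25)·(-45) = -175.
∂T/∂x = [(+0.15)·(-10) − (+0.03)·(-45)] / -175 = +0.0008571
∂T/∂y = [(-95)·(+0.03) − (-25)·(+0.15)] / -175 = -0.005143
Steepest decrease is along −∇f = (-0.0008571 E, +0.005143 N) → north.

N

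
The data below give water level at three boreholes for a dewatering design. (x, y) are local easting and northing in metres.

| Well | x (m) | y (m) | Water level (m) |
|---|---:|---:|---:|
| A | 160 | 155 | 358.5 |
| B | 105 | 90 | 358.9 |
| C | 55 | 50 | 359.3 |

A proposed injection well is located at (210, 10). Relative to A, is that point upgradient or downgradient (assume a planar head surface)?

downgradient

With h = a·x + b·y + c and A as origin, the differences give:
  (-55)·a + (-65)·b = +0.4
  (-105)·a + (-105)·b = +0.8
Eliminate b (×(-105) and ×(-65), subtract): -1050·a = 10.00 → a = ∂h/∂x = -0.009524
Back-substitute: b = ∂h/∂y = +0.001905.
Head at (210, 10) = 358.5 + (-0.009524)·(50) + (+0.001905)·(-145) = 357.75 m.
That is lower than the 358.5 m at A, so the point is downgradient.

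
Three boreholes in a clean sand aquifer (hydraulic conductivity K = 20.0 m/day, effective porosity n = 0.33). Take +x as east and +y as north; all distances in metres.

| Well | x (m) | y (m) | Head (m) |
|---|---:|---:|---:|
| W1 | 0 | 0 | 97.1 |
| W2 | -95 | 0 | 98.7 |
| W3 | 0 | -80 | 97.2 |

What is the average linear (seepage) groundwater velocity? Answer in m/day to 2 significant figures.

∂h/∂x = (98.7 − 97.1) / (-95 − 0) = -0.01684
∂h/∂y = (97.2 − 97.1) / (-80 − 0) = -0.001250
|∇h| = √(-0.01684² + -0.001250²) = 0.01689
Seepage velocity v = K·i/n = 20.0 × 0.01689 / 0.33 = 1.024 m/day.

1.0 m/day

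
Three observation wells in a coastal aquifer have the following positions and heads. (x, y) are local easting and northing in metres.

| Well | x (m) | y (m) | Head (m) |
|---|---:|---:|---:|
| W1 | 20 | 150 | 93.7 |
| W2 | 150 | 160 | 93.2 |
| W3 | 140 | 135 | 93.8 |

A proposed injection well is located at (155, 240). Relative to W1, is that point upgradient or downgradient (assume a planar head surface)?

With h = a·x + b·y + c and W1 as origin, the differences give:
  130·a + 10·b = -0.5
  120·a + (-15)·b = +0.1
Eliminate b (×(-15) and ×10, subtract): -3150·a = 6.50 → a = ∂h/∂x = -0.002063
Back-substitute: b = ∂h/∂y = -0.02317.
Head at (155, 240) = 93.7 + (-0.002063)·(135) + (-0.02317)·(90) = 91.34 m.
That is lower than the 93.7 m at W1, so the point is downgradient.

downgradient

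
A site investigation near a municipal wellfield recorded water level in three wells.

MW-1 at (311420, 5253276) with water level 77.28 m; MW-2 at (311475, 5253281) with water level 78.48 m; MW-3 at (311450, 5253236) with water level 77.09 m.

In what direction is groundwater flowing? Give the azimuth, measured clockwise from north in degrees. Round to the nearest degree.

225°

Taking MW-1 as reference: MW-2−MW-1 = (55, 5, +1.20); MW-3−MW-1 = (30, -40, -0.19).
Solve a·Δx + b·Δy = Δh: det = 55·(-40) − 30·5 = -2350.
∂h/∂x = [(+1.20)·(-40) − (-0.19)·5] / -2350 = +0.02002
∂h/∂y = [55·(-0.19) − 30·(+1.20)] / -2350 = +0.01977
Flow direction (−∇h) has components (-0.02002 E, -0.01977 N).
Azimuth = atan2(E, N) = atan2(-0.02002, -0.01977) = 225.4° ≈ 225°.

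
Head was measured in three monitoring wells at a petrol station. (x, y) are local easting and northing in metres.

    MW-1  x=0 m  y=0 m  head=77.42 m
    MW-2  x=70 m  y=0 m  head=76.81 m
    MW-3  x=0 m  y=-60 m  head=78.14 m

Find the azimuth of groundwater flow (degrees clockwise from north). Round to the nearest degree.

∂h/∂x = (76.81 − 77.42) / (70 − 0) = -0.008714
∂h/∂y = (78.14 − 77.42) / (-60 − 0) = -0.01200
Flow direction (−∇h) has components (+0.008714 E, +0.01200 N).
Azimuth = atan2(E, N) = atan2(+0.008714, +0.01200) = 36.0° ≈ 036°.

036°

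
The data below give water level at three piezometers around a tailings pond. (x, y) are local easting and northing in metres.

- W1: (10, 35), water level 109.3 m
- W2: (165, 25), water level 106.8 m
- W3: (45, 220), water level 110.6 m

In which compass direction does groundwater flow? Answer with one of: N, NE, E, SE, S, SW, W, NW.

SE

With h = a·x + b·y + c and W1 as origin, the differences give:
  155·a + (-10)·b = -2.5
  35·a + 185·b = +1.3
Eliminate b (×185 and ×(-10), subtract): 29025·a = -449.50 → a = ∂h/∂x = -0.01549
Back-substitute: b = ∂h/∂y = +0.009957.
Flow = −∇h = (+0.01549 east, -0.009957 north), which points southeast.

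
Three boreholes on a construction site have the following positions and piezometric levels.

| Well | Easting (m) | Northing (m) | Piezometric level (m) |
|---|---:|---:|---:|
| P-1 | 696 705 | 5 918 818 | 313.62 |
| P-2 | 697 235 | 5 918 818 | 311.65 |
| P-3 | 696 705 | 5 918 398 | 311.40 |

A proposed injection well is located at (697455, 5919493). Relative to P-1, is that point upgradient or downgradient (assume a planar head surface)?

upgradient

∂h/∂x = (311.65 − 313.62) / (697235 − 696705) = -0.003717
∂h/∂y = (311.40 − 313.62) / (5918398 − 5918818) = +0.005286
Head at (697455, 5919493) = 313.62 + (-0.003717)·(750) + (+0.005286)·(675) = 314.40 m.
That is higher than the 313.62 m at P-1, so the point is upgradient.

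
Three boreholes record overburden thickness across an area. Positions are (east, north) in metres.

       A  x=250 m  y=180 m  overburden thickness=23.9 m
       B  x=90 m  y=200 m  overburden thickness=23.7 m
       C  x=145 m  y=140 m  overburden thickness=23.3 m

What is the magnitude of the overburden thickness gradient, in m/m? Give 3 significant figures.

Differences from A: to B (Δx, Δy, Δh) = (-160, 20, -0.2); to C = (-105, -40, -0.6).
Solve a·Δx + b·Δy = Δd: det = (-160)·(-40) − (-105)·20 = 8500.
∂d/∂x = [(-0.2)·(-40) − (-0.6)·20] / 8500 = +0.002353
∂d/∂y = [(-160)·(-0.6) − (-105)·(-0.2)] / 8500 = +0.008824
|∇f| = √(0.002353² + 0.008824²) = 0.009132 m/m

0.00913 m/m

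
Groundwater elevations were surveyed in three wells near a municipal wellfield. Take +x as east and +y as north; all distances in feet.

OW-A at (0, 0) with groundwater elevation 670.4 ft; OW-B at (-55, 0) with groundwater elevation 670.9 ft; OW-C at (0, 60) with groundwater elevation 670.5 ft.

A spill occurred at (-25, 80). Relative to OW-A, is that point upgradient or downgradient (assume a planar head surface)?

upgradient

∂h/∂x = (670.9 − 670.4) / (-55 − 0) = -0.009091
∂h/∂y = (670.5 − 670.4) / (60 − 0) = +0.001667
Head at (-25, 80) = 670.4 + (-0.009091)·(-25) + (+0.001667)·(80) = 670.76 ft.
That is higher than the 670.4 ft at OW-A, so the point is upgradient.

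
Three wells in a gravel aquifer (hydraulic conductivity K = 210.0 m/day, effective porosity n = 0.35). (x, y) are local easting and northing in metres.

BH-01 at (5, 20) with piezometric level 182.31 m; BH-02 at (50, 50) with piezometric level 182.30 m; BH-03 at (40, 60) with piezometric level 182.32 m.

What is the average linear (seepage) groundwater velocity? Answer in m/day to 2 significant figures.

0.85 m/day

With h = a·x + b·y + c and BH-01 as origin, the differences give:
  45·a + 30·b = -0.01
  35·a + 40·b = +0.01
Eliminate b (×40 and ×30, subtract): 750·a = -0.700 → a = ∂h/∂x = -0.0009333
Back-substitute: b = ∂h/∂y = +0.001067.
|∇h| = √(-0.0009333² + 0.001067²) = 0.001418
Seepage velocity v = K·i/n = 210.0 × 0.001418 / 0.35 = 0.8508 m/day.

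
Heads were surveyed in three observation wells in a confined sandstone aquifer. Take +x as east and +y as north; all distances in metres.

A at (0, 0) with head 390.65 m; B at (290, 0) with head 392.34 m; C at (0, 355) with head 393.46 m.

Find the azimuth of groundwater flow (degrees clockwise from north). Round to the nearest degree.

216°

∂h/∂x = (392.34 − 390.65) / (290 − 0) = +0.005828
∂h/∂y = (393.46 − 390.65) / (355 − 0) = +0.007915
Flow direction (−∇h) has components (-0.005828 E, -0.007915 N).
Azimuth = atan2(E, N) = atan2(-0.005828, -0.007915) = 216.4° ≈ 216°.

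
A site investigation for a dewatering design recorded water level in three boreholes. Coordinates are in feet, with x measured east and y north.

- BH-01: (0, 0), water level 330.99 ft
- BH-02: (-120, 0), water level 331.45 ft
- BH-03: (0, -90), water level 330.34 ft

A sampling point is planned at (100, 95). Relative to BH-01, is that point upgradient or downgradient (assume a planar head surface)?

upgradient

∂h/∂x = (331.45 − 330.99) / (-120 − 0) = -0.003833
∂h/∂y = (330.34 − 330.99) / (-90 − 0) = +0.007222
Head at (100, 95) = 330.99 + (-0.003833)·(100) + (+0.007222)·(95) = 331.29 ft.
That is higher than the 330.99 ft at BH-01, so the point is upgradient.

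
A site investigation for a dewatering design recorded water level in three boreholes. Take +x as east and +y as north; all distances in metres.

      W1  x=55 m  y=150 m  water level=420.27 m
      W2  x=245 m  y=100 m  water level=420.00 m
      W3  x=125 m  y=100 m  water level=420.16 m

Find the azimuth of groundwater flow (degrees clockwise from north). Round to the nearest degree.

104°

Differences from W1: to W2 (Δx, Δy, Δh) = (190, -50, -0.27); to W3 = (70, -50, -0.11).
Determinant of the coordinate differences = 190·(-50) − 70·(-50) = -6000.
∂h/∂x = [(-0.27)·(-50) − (-0.11)·(-50)] / -6000 = -0.001333
∂h/∂y = [190·(-0.11) − 70·(-0.27)] / -6000 = +0.0003333
Flow direction (−∇h) has components (+0.001333 E, -0.0003333 N).
Azimuth = atan2(E, N) = atan2(+0.001333, -0.0003333) = 104.0° ≈ 104°.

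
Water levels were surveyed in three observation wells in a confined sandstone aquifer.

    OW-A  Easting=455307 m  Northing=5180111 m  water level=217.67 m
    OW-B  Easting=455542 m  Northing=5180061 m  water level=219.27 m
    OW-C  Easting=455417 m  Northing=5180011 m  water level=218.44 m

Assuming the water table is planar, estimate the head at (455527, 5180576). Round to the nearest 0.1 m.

Differences from OW-A: to OW-B (Δx, Δy, Δh) = (235, -50, +1.60); to OW-C = (110, -100, +0.77).
Solve a·Δx + b·Δy = Δh: det = 235·(-100) − 110·(-50) = -18000.
∂h/∂x = [(+1.60)·(-100) − (+0.77)·(-50)] / -18000 = +0.006750
∂h/∂y = [235·(+0.77) − 110·(+1.60)] / -18000 = -0.0002750
h(455527, 5180576) = 217.67 + (+0.006750)·(220) + (-0.0002750)·(465) = 217.67 +1.485 -0.128 = 219.027 m.

219.0 m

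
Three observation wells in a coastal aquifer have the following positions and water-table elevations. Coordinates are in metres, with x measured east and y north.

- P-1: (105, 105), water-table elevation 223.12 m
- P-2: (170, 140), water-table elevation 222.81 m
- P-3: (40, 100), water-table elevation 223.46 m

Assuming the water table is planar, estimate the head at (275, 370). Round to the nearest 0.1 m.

222.5 m

Three-point gradient (reference P-1): Δ to P-2 = (65, 35, -0.31), Δ to P-3 = (-65, -5, +0.34).
∂h/∂x = -0.005308, ∂h/∂y = +0.001000 (det = 1950).
h(275, 370) = 223.12 + (-0.005308)·(170) + (+0.001000)·(265) = 223.12 -0.902 +0.265 = 222.483 m.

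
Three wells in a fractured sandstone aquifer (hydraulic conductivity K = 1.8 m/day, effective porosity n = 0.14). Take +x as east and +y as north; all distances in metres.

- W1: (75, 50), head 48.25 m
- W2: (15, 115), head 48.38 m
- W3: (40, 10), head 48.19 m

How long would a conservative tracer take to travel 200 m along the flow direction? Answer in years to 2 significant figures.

24 years

Three-point gradient (reference W1): Δ to W2 = (-60, 65, +0.13), Δ to W3 = (-35, -40, -0.06).
∂h/∂x = -0.0002781, ∂h/∂y = +0.001743 (det = 4675).
|∇h| = √(-0.0002781² + 0.001743²) = 0.001765
Seepage velocity v = K·i/n = 1.8 × 0.001765 / 0.14 = 0.02269 m/day.
t = 200 / 0.02269 = 8814 days = 24.1 years.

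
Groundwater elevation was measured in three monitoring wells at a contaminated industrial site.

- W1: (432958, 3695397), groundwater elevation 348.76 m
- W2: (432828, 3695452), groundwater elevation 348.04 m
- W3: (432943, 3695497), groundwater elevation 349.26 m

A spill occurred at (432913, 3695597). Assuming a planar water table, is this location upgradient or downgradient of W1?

upgradient

Three-point gradient (reference W1): Δ to W2 = (-130, 55, -0.72), Δ to W3 = (-15, 100, +0.50).
∂h/∂x = +0.008172, ∂h/∂y = +0.006226 (det = -12175).
Head at (432913, 3695597) = 348.76 + (+0.008172)·(-45) + (+0.006226)·(200) = 349.64 m.
That is higher than the 348.76 m at W1, so the point is upgradient.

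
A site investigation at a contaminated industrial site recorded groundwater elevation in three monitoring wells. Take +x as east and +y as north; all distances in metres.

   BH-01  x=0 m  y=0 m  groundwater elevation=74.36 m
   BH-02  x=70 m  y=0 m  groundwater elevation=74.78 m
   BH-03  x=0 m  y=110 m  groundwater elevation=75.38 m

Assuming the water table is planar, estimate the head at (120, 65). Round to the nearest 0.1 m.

∂h/∂x = (74.78 − 74.36) / (70 − 0) = +0.006000
∂h/∂y = (75.38 − 74.36) / (110 − 0) = +0.009273
h(120, 65) = 74.36 + (+0.006000)·(120) + (+0.009273)·(65) = 74.36 +0.720 +0.603 = 75.683 m.

75.7 m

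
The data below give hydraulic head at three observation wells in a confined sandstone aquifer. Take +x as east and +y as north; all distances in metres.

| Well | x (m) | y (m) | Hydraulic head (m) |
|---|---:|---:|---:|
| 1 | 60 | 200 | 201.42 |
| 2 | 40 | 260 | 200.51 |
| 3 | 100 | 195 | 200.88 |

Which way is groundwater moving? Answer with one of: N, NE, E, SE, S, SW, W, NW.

Taking 1 as reference: 2−1 = (-20, 60, -0.91); 3−1 = (40, -5, -0.54).
Solve a·Δx + b·Δy = Δh: det = (-20)·(-5) − 40·60 = -2300.
∂h/∂x = [(-0.91)·(-5) − (-0.54)·60] / -2300 = -0.01607
∂h/∂y = [(-20)·(-0.54) − 40·(-0.91)] / -2300 = -0.02052
Flow = −∇h = (+0.01607 east, +0.02052 north), which points northeast.

NE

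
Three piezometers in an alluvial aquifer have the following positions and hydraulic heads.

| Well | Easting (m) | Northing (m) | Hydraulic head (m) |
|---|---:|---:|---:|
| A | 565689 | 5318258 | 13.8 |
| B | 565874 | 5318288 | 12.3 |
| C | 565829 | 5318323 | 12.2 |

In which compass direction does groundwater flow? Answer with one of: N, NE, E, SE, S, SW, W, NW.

NE

Three-point gradient (reference A): Δ to B = (185, 30, -1.5), Δ to C = (140, 65, -1.6).
∂h/∂x = -0.006326, ∂h/∂y = -0.01099 (det = 7825).
Flow = −∇h = (+0.006326 east, +0.01099 north), which points northeast.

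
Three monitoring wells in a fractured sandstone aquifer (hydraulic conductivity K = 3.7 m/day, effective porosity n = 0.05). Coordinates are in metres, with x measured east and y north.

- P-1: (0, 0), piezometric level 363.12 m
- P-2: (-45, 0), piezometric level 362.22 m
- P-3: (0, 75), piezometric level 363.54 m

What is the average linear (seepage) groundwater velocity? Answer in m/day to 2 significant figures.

∂h/∂x = (362.22 − 363.12) / (-45 − 0) = +0.02000
∂h/∂y = (363.54 − 363.12) / (75 − 0) = +0.005600
|∇h| = √(0.02000² + 0.005600²) = 0.02077
Seepage velocity v = K·i/n = 3.7 × 0.02077 / 0.05 = 1.537 m/day.

1.5 m/day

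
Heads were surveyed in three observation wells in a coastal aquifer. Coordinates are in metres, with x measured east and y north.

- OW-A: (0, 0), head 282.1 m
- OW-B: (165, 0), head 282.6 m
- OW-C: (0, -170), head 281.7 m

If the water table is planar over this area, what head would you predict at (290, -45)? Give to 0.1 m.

282.9 m

∂h/∂x = (282.6 − 282.1) / (165 − 0) = +0.003030
∂h/∂y = (281.7 − 282.1) / (-170 − 0) = +0.002353
h(290, -45) = 282.1 + (+0.003030)·(290) + (+0.002353)·(-45) = 282.1 +0.879 -0.106 = 282.873 m.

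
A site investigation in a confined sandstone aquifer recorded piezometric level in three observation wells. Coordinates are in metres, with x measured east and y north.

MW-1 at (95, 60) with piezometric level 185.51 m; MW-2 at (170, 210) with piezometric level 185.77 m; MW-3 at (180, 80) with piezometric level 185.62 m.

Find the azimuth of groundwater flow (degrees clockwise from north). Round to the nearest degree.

With h = a·x + b·y + c and MW-1 as origin, the differences give:
  75·a + 150·b = +0.26
  85·a + 20·b = +0.11
Eliminate b (×20 and ×150, subtract): -11250·a = -11.300 → a = ∂h/∂x = +0.001004
Back-substitute: b = ∂h/∂y = +0.001231.
Flow direction (−∇h) has components (-0.001004 E, -0.001231 N).
Azimuth = atan2(E, N) = atan2(-0.001004, -0.001231) = 219.2° ≈ 219°.

219°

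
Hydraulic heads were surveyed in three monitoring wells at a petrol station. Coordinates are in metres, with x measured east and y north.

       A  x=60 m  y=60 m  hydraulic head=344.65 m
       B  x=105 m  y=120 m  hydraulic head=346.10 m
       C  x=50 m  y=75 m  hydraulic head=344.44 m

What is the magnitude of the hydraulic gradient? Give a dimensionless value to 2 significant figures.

0.027

With h = a·x + b·y + c and A as origin, the differences give:
  45·a + 60·b = +1.45
  (-10)·a + 15·b = -0.21
Eliminate b (×15 and ×60, subtract): 1275·a = 34.350 → a = ∂h/∂x = +0.02694
Back-substitute: b = ∂h/∂y = +0.003961.
|∇h| = √(0.02694² + 0.003961²) = 0.02723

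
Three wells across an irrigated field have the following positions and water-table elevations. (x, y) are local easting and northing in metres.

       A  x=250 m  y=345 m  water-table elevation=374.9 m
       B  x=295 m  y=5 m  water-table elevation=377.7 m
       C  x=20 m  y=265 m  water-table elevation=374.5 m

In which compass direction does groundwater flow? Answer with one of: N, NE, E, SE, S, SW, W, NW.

NW

Three-point gradient (reference A): Δ to B = (45, -340, +2.8), Δ to C = (-230, -80, -0.4).
∂h/∂x = +0.004401, ∂h/∂y = -0.007653 (det = -81800).
Flow = −∇h = (-0.004401 east, +0.007653 north), which points northwest.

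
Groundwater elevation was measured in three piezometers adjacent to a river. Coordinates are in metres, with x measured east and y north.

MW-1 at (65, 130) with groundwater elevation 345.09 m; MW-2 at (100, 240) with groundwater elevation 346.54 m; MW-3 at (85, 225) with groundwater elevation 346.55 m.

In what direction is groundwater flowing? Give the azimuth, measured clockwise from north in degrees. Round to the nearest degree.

134°

Differences from MW-1: to MW-2 (Δx, Δy, Δh) = (35, 110, +1.45); to MW-3 = (20, 95, +1.46).
Determinant of the coordinate differences = 35·95 − 20·110 = 1125.
∂h/∂x = [(+1.45)·95 − (+1.46)·110] / 1125 = -0.02031
∂h/∂y = [35·(+1.46) − 20·(+1.45)] / 1125 = +0.01964
Flow direction (−∇h) has components (+0.02031 E, -0.01964 N).
Azimuth = atan2(E, N) = atan2(+0.02031, -0.01964) = 134.0° ≈ 134°.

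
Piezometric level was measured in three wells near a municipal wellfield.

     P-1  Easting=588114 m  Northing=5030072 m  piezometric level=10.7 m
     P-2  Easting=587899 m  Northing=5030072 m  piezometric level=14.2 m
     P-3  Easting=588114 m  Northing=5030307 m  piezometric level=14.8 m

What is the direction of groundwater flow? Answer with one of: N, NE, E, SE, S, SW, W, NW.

∂h/∂x = (14.2 − 10.7) / (587899 − 588114) = -0.01628
∂h/∂y = (14.8 − 10.7) / (5030307 − 5030072) = +0.01745
Flow = −∇h = (+0.01628 east, -0.01745 north), which points southeast.

SE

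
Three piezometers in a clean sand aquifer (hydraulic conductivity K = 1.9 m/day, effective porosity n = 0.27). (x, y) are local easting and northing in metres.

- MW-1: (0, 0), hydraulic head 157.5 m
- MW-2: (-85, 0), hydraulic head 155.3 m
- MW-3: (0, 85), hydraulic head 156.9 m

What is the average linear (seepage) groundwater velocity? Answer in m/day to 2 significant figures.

∂h/∂x = (155.3 − 157.5) / (-85 − 0) = +0.02588
∂h/∂y = (156.9 − 157.5) / (85 − 0) = -0.007059
|∇h| = √(0.02588² + -0.007059²) = 0.02683
Seepage velocity v = K·i/n = 1.9 × 0.02683 / 0.27 = 0.1888 m/day.

0.19 m/day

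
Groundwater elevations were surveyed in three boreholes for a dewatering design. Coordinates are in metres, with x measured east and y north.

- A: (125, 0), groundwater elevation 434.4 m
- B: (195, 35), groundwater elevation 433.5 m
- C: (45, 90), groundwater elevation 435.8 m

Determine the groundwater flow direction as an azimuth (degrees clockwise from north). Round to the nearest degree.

Taking A as reference: B−A = (70, 35, -0.9); C−A = (-80, 90, +1.4).
Determinant of the coordinate differences = 70·90 − (-80)·35 = 9100.
∂h/∂x = [(-0.9)·90 − (+1.4)·35] / 9100 = -0.01429
∂h/∂y = [70·(+1.4) − (-80)·(-0.9)] / 9100 = +0.002857
Flow direction (−∇h) has components (+0.01429 E, -0.002857 N).
Azimuth = atan2(E, N) = atan2(+0.01429, -0.002857) = 101.3° ≈ 101°.

101°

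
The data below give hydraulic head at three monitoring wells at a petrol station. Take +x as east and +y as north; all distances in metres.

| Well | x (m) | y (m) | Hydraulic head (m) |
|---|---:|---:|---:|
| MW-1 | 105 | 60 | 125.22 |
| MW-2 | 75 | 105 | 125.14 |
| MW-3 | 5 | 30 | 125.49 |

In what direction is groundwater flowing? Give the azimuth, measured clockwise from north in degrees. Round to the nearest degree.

031°

Taking MW-1 as reference: MW-2−MW-1 = (-30, 45, -0.08); MW-3−MW-1 = (-100, -30, +0.27).
Determinant of the coordinate differences = (-30)·(-30) − (-100)·45 = 5400.
∂h/∂x = [(-0.08)·(-30) − (+0.27)·45] / 5400 = -0.001806
∂h/∂y = [(-30)·(+0.27) − (-100)·(-0.08)] / 5400 = -0.002981
Flow direction (−∇h) has components (+0.001806 E, +0.002981 N).
Azimuth = atan2(E, N) = atan2(+0.001806, +0.002981) = 31.2° ≈ 031°.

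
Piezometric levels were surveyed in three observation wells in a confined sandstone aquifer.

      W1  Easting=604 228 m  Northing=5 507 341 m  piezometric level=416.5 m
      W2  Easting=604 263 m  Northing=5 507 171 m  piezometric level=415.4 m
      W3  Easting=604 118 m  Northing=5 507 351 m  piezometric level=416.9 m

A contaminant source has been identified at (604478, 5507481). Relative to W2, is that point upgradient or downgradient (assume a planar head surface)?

upgradient

Three-point gradient (reference W1): Δ to W2 = (35, -170, -1.1), Δ to W3 = (-110, 10, +0.4).
∂h/∂x = -0.003106, ∂h/∂y = +0.005831 (det = -18350).
Head at (604478, 5507481) = 416.5 + (-0.003106)·(250) + (+0.005831)·(140) = 416.54 m.
That is higher than the 415.4 m at W2, so the point is upgradient.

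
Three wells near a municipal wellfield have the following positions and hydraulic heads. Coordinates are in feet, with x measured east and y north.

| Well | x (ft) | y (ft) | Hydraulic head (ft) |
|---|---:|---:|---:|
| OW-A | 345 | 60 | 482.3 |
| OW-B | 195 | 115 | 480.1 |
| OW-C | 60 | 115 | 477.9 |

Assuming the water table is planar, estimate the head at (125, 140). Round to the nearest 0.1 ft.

479.1 ft

Taking OW-A as reference: OW-B−OW-A = (-150, 55, -2.2); OW-C−OW-A = (-285, 55, -4.4).
Solve a·Δx + b·Δy = Δh: det = (-150)·55 − (-285)·55 = 7425.
∂h/∂x = [(-2.2)·55 − (-4.4)·55] / 7425 = +0.01630
∂h/∂y = [(-150)·(-4.4) − (-285)·(-2.2)] / 7425 = +0.004444
h(125, 140) = 482.3 + (+0.01630)·(-220) + (+0.004444)·(80) = 482.3 -3.585 +0.356 = 479.070 ft.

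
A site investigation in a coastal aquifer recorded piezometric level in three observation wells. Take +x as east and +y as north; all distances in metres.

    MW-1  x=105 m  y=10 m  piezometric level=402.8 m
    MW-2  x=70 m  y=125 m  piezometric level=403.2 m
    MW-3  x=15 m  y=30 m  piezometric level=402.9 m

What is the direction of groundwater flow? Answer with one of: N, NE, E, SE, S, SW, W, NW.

Taking MW-1 as reference: MW-2−MW-1 = (-35, 115, +0.4); MW-3−MW-1 = (-90, 20, +0.1).
Solve a·Δx + b·Δy = Δh: det = (-35)·20 − (-90)·115 = 9650.
∂h/∂x = [(+0.4)·20 − (+0.1)·115] / 9650 = -0.0003627
∂h/∂y = [(-35)·(+0.1) − (-90)·(+0.4)] / 9650 = +0.003368
Flow = −∇h = (+0.0003627 east, -0.003368 north), which points south.

S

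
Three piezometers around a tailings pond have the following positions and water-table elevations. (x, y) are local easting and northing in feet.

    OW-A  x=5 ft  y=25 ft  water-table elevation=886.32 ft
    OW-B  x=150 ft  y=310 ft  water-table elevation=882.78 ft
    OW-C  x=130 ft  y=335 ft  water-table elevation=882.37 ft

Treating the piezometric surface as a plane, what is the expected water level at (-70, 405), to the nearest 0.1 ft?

Taking OW-A as reference: OW-B−OW-A = (145, 285, -3.54); OW-C−OW-A = (125, 310, -3.95).
Solve a·Δx + b·Δy = Δh: det = 145·310 − 125·285 = 9325.
∂h/∂x = [(-3.54)·310 − (-3.95)·285] / 9325 = +0.003040
∂h/∂y = [145·(-3.95) − 125·(-3.54)] / 9325 = -0.01397
h(-70, 405) = 886.32 + (+0.003040)·(-75) + (-0.01397)·(380) = 886.32 -0.228 -5.308 = 880.784 ft.

880.8 ft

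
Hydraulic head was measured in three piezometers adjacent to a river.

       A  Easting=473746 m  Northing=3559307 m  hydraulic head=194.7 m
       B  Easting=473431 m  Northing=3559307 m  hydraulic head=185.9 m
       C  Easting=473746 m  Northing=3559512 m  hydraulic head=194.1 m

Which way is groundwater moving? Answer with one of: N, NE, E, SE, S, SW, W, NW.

W

∂h/∂x = (185.9 − 194.7) / (473431 − 473746) = +0.02794
∂h/∂y = (194.1 − 194.7) / (3559512 − 3559307) = -0.002927
Flow = −∇h = (-0.02794 east, +0.002927 north), which points west.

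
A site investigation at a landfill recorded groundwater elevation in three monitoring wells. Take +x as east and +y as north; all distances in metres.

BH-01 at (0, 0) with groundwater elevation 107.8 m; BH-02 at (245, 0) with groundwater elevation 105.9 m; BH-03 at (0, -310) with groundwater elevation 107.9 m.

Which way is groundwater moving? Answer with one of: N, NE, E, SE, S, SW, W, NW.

∂h/∂x = (105.9 − 107.8) / (245 − 0) = -0.007755
∂h/∂y = (107.9 − 107.8) / (-310 − 0) = -0.0003226
Flow = −∇h = (+0.007755 east, +0.0003226 north), which points east.

E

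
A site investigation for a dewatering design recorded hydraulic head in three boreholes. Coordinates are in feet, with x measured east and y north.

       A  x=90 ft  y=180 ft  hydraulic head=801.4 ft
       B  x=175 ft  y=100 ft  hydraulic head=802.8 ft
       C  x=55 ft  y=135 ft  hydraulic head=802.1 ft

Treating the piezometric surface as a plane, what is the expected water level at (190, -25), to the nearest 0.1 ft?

Taking A as reference: B−A = (85, -80, +1.4); C−A = (-35, -45, +0.7).
Solve a·Δx + b·Δy = Δh: det = 85·(-45) − (-35)·(-80) = -6625.
∂h/∂x = [(+1.4)·(-45) − (+0.7)·(-80)] / -6625 = +0.001057
∂h/∂y = [85·(+0.7) − (-35)·(+1.4)] / -6625 = -0.01638
h(190, -25) = 801.4 + (+0.001057)·(100) + (-0.01638)·(-205) = 801.4 +0.106 +3.357 = 804.863 ft.

804.9 ft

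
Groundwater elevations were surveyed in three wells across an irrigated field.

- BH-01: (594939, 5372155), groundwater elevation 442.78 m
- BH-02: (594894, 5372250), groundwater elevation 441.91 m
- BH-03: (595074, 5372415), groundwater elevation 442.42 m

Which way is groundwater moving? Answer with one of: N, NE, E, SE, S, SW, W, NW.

Taking BH-01 as reference: BH-02−BH-01 = (-45, 95, -0.87); BH-03−BH-01 = (135, 260, -0.36).
Determinant of the coordinate differences = (-45)·260 − 135·95 = -24525.
∂h/∂x = [(-0.87)·260 − (-0.36)·95] / -24525 = +0.007829
∂h/∂y = [(-45)·(-0.36) − 135·(-0.87)] / -24525 = -0.005450
Flow = −∇h = (-0.007829 east, +0.005450 north), which points northwest.

NW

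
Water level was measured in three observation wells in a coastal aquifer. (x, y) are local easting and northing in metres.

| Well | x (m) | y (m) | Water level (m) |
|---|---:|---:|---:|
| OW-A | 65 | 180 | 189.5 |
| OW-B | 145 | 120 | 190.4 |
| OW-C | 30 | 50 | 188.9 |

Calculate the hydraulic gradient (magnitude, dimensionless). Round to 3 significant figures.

0.0123

Differences from OW-A: to OW-B (Δx, Δy, Δh) = (80, -60, +0.9); to OW-C = (-35, -130, -0.6).
Determinant of the coordinate differences = 80·(-130) − (-35)·(-60) = -12500.
∂h/∂x = [(+0.9)·(-130) − (-0.6)·(-60)] / -12500 = +0.01224
∂h/∂y = [80·(-0.6) − (-35)·(+0.9)] / -12500 = +0.001320
|∇h| = √(0.01224² + 0.001320²) = 0.01231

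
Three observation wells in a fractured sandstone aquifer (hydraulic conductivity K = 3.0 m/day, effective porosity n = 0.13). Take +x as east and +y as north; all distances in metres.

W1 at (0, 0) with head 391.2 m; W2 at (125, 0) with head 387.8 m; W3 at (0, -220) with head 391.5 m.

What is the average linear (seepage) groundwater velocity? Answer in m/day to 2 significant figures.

∂h/∂x = (387.8 − 391.2) / (125 − 0) = -0.02720
∂h/∂y = (391.5 − 391.2) / (-220 − 0) = -0.001364
|∇h| = √(-0.02720² + -0.001364²) = 0.02723
Seepage velocity v = K·i/n = 3.0 × 0.02723 / 0.13 = 0.6284 m/day.

0.63 m/day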